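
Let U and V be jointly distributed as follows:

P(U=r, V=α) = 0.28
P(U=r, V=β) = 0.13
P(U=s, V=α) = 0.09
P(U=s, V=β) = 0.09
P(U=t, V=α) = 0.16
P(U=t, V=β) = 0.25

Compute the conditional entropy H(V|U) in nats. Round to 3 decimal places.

Chain rule: H(V|U) = H(U,V) − H(U).
Marginals: p(U) = (0.4100, 0.1800, 0.4100), p(V) = (0.5300, 0.4700).
H(U,V) = 1.6949 nats; H(U) = 1.0398 nats.
H(V|U) = 1.6949 − 1.0398 = 0.655 nats.

0.655 nats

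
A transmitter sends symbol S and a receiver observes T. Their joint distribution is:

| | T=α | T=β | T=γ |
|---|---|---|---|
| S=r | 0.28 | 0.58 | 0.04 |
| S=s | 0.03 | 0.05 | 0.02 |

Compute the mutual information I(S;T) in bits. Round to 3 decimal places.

Marginals: p(S) = (0.9000, 0.1000), p(T) = (0.3100, 0.6300, 0.0600).
I(S;T) = H(S) + H(T) − H(S,T).
H(S) = 0.4690, H(T) = 1.1873, H(S,T) = 1.6365.
I(S;T) = 0.4690 + 1.1873 − 1.6365 = 0.020 bits.

0.020 bits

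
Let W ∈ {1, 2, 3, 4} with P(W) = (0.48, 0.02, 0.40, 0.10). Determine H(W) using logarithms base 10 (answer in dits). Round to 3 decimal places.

H(W) = −Σ p·log₁₀ p.
  −(0.48)·log₁₀(0.48) = 0.1530
  −(0.02)·log₁₀(0.02) = 0.0340
  −(0.40)·log₁₀(0.40) = 0.1592
  −(0.10)·log₁₀(0.10) = 0.1000
Sum: 0.1530 + 0.0340 + 0.1592 + 0.1000 = 0.446 dits.

0.446 dits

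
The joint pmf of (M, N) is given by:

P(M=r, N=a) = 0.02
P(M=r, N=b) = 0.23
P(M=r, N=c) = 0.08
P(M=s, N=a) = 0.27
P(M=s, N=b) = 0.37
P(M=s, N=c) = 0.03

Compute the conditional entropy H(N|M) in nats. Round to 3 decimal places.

Chain rule: H(N|M) = H(M,N) − H(M).
Marginals: p(M) = (0.3300, 0.6700), p(N) = (0.2900, 0.6000, 0.1100).
H(M,N) = 1.4449 nats; H(M) = 0.6342 nats.
H(N|M) = 1.4449 − 0.6342 = 0.811 nats.

0.811 nats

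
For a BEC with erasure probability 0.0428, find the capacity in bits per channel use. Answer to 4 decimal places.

Binary erasure channel: capacity C = 1 − ε.
C = 1 − 0.0428 = 0.9572 bits per channel use.

0.9572 bits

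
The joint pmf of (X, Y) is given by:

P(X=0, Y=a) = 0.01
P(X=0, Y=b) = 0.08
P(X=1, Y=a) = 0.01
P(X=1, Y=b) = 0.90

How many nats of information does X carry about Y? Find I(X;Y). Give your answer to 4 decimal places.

0.0116 nats

Marginals: p(X) = (0.0900, 0.9100), p(Y) = (0.0200, 0.9800).
I(X;Y) = Σ p(x,y)·ln[p(x,y)/(p(x)p(y))].
  (0,a): 0.01·ln(5.5556) = 0.01715
  (0,b): 0.08·ln(0.9070) = -0.00781
  (1,a): 0.01·ln(0.5495) = -0.00599
  (1,b): 0.90·ln(1.0092) = 0.00824
Sum = 0.0116 nats.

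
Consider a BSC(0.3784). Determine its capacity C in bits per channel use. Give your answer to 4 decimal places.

0.0431 bits

Binary symmetric channel: C = 1 − h₂(ε) where h₂ is the binary entropy function.
h₂(0.3784) = −0.3784·log₂0.3784 − 0.6216·log₂0.6216 = 0.9569.
C = 1 − 0.9569 = 0.0431 bits per channel use.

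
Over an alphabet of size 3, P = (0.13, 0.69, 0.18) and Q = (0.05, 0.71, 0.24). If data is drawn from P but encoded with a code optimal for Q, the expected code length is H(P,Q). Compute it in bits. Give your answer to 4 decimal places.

1.2734 bits

H(P,Q) = −Σ p·log₂ q.
  −0.13·log₂(0.05) = 0.56185
  −0.69·log₂(0.71) = 0.34094
  −0.18·log₂(0.24) = 0.37060
H(P,Q) = 1.2734 bits.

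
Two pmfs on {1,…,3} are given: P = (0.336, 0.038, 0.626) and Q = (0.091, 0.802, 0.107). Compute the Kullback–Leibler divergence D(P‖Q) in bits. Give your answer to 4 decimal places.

2.0614 bits

D(P‖Q) = Σ p·log₂(p/q).
  0.336·log₂(0.336/0.091) = 0.63320
  0.038·log₂(0.038/0.802) = -0.16718
  0.626·log₂(0.626/0.107) = 1.59539
D(P‖Q) = 2.0614 bits.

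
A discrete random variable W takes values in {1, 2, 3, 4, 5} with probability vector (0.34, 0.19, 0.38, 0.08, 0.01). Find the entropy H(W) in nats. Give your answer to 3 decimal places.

H(W) = −Σ p·ln p.
  −(0.34)·ln(0.34) = 0.3668
  −(0.19)·ln(0.19) = 0.3155
  −(0.38)·ln(0.38) = 0.3677
  −(0.08)·ln(0.08) = 0.2021
  −(0.01)·ln(0.01) = 0.0461
Sum: 0.3668 + 0.3155 + 0.3677 + 0.2021 + 0.0461 = 1.298 nats.

1.298 nats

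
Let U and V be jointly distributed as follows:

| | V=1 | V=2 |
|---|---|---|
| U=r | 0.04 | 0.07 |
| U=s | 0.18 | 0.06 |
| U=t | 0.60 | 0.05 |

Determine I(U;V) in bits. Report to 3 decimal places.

Marginals: p(U) = (0.1100, 0.2400, 0.6500), p(V) = (0.8200, 0.1800).
I(U;V) = Σ p(x,y)·log₂[p(x,y)/(p(x)p(y))].
  (r,1): 0.04·log₂(0.4435) = -0.0469
  (r,2): 0.07·log₂(3.5354) = 0.1275
  (s,1): 0.18·log₂(0.9146) = -0.0232
  (s,2): 0.06·log₂(1.3889) = 0.0284
  (t,1): 0.60·log₂(1.1257) = 0.1025
  (t,2): 0.05·log₂(0.4274) = -0.0613
Sum = 0.127 bits.

0.127 bits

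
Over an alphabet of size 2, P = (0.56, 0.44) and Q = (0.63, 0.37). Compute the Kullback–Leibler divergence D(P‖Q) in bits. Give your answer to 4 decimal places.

0.0148 bits

D(P‖Q) = Σ p·log₂(p/q).
  0.56·log₂(0.56/0.63) = -0.09516
  0.44·log₂(0.44/0.37) = 0.10999
D(P‖Q) = 0.0148 bits.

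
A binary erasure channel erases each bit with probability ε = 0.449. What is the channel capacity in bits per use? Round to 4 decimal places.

0.5510 bits

Binary erasure channel: capacity C = 1 − ε.
C = 1 − 0.449 = 0.5510 bits per channel use.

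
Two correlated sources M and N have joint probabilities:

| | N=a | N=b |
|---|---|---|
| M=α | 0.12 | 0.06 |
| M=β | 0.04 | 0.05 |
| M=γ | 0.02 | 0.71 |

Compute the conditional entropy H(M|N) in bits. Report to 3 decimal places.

0.796 bits

Chain rule: H(M|N) = H(M,N) − H(N).
Marginals: p(M) = (0.1800, 0.0900, 0.7300), p(N) = (0.1800, 0.8200).
H(M,N) = 1.4761 bits; H(N) = 0.6801 bits.
H(M|N) = 1.4761 − 0.6801 = 0.796 bits.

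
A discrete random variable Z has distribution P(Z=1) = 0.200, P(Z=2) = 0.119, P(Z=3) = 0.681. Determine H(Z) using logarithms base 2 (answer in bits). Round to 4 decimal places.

H(Z) = −Σ p·log₂ p.
  −(0.200)·log₂(0.200) = 0.46439
  −(0.119)·log₂(0.119) = 0.36545
  −(0.681)·log₂(0.681) = 0.37746
Sum: 0.46439 + 0.36545 + 0.37746 = 1.2073 bits.

1.2073 bits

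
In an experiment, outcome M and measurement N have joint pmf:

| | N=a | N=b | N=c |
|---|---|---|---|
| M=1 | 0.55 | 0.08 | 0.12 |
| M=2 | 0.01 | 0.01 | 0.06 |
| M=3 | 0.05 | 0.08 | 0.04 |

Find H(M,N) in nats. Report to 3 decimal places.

1.527 nats

H(M,N) = −Σ p(x,y)·ln p(x,y) over all 9 cells.
  cell (1,a): −0.55·ln0.55 = 0.3288
  cell (1,b): −0.08·ln0.08 = 0.2021
  cell (1,c): −0.12·ln0.12 = 0.2544
  cell (2,a): −0.01·ln0.01 = 0.0461
  cell (2,b): −0.01·ln0.01 = 0.0461
  cell (2,c): −0.06·ln0.06 = 0.1688
  cell (3,a): −0.05·ln0.05 = 0.1498
  cell (3,b): −0.08·ln0.08 = 0.2021
  cell (3,c): −0.04·ln0.04 = 0.1288
Sum = 1.527 nats.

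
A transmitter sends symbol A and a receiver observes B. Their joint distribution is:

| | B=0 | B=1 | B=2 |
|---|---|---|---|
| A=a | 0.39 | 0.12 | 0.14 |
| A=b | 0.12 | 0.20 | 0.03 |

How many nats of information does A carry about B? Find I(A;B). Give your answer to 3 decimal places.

0.078 nats

Marginals: p(A) = (0.6500, 0.3500), p(B) = (0.5100, 0.3200, 0.1700).
I(A;B) = H(A) + H(B) − H(A,B).
H(A) = 0.6474, H(B) = 1.0093, H(A,B) = 1.5784.
I(A;B) = 0.6474 + 1.0093 − 1.5784 = 0.078 nats.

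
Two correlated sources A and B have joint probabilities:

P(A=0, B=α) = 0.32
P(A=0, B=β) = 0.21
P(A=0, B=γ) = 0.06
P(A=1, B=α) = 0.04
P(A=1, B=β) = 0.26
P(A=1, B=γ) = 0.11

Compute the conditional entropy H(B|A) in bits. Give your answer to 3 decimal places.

1.307 bits

Chain rule: H(B|A) = H(A,B) − H(A).
Marginals: p(A) = (0.5900, 0.4100), p(B) = (0.3600, 0.4700, 0.1700).
H(A,B) = 2.2837 bits; H(A) = 0.9765 bits.
H(B|A) = 2.2837 − 0.9765 = 1.307 bits.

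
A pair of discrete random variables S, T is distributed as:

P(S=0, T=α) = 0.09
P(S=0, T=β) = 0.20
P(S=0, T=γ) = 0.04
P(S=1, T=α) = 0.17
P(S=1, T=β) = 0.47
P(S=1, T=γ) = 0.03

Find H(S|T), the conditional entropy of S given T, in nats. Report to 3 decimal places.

Chain rule: H(S|T) = H(S,T) − H(T).
Marginals: p(S) = (0.3300, 0.6700), p(T) = (0.2600, 0.6700, 0.0700).
H(S,T) = 1.4286 nats; H(T) = 0.8047 nats.
H(S|T) = 1.4286 − 0.8047 = 0.624 nats.

0.624 nats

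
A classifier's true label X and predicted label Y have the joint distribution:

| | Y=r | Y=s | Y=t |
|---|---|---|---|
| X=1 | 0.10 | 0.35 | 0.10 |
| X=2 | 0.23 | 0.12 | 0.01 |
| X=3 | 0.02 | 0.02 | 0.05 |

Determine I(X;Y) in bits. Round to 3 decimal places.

Marginals: p(X) = (0.5500, 0.3600, 0.0900), p(Y) = (0.3500, 0.4900, 0.1600).
I(X;Y) = H(X) + H(Y) − H(X,Y).
H(X) = 1.3176, H(Y) = 1.4574, H(X,Y) = 2.5575.
I(X;Y) = 1.3176 + 1.4574 − 2.5575 = 0.218 bits.

0.218 bits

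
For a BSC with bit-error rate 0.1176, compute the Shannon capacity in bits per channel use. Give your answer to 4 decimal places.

Binary symmetric channel: C = 1 − h₂(ε) where h₂ is the binary entropy function.
h₂(0.1176) = −0.1176·log₂0.1176 − 0.8824·log₂0.8824 = 0.5224.
C = 1 − 0.5224 = 0.4776 bits per channel use.

0.4776 bits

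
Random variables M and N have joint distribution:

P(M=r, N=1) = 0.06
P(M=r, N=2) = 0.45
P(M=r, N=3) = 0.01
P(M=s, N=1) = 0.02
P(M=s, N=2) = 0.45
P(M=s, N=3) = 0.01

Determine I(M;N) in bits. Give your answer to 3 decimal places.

0.014 bits

Marginals: p(M) = (0.5200, 0.4800), p(N) = (0.0800, 0.9000, 0.0200).
I(M;N) = H(M) + H(N) − H(M,N).
H(M) = 0.9988, H(N) = 0.5412, H(M,N) = 1.5261.
I(M;N) = 0.9988 + 0.5412 − 1.5261 = 0.014 bits.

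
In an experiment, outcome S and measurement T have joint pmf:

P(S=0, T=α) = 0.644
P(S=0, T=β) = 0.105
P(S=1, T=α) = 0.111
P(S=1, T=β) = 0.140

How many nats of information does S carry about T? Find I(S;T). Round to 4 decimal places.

Marginals: p(S) = (0.7490, 0.2510), p(T) = (0.7550, 0.2450).
I(S;T) = H(S) + H(T) − H(S,T).
H(S) = 0.5634, H(T) = 0.5568, H(S,T) = 1.0393.
I(S;T) = 0.5634 + 0.5568 − 1.0393 = 0.0809 nats.

0.0809 nats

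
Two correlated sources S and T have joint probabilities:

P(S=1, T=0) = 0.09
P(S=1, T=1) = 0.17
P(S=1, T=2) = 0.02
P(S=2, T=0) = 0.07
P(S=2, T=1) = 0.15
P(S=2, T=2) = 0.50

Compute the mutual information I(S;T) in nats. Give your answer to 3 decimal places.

Marginals: p(S) = (0.2800, 0.7200), p(T) = (0.1600, 0.3200, 0.5200).
I(S;T) = Σ p(x,y)·ln[p(x,y)/(p(x)p(y))].
  (1,0): 0.09·ln(2.0089) = 0.0628
  (1,1): 0.17·ln(1.8973) = 0.1089
  (1,2): 0.02·ln(0.1374) = -0.0397
  (2,0): 0.07·ln(0.6076) = -0.0349
  (2,1): 0.15·ln(0.6510) = -0.0644
  (2,2): 0.50·ln(1.3355) = 0.1446
Sum = 0.177 nats.

0.177 nats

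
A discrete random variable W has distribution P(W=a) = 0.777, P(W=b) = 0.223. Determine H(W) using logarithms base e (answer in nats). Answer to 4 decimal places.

H(W) = −Σ p·ln p.
  −(0.777)·ln(0.777) = 0.19605
  −(0.223)·ln(0.223) = 0.33463
Sum: 0.19605 + 0.33463 = 0.5307 nats.

0.5307 nats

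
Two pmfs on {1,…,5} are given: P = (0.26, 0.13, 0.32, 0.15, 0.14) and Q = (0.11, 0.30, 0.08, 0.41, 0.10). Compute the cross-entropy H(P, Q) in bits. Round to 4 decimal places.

2.8778 bits

H(P,Q) = −Σ p·log₂ q.
  −0.26·log₂(0.11) = 0.82795
  −0.13·log₂(0.30) = 0.22581
  −0.32·log₂(0.08) = 1.16603
  −0.15·log₂(0.41) = 0.19295
  −0.14·log₂(0.10) = 0.46507
H(P,Q) = 2.8778 bits.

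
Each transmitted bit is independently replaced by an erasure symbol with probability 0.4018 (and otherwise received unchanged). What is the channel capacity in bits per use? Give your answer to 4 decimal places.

0.5982 bits

Binary erasure channel: capacity C = 1 − ε.
C = 1 − 0.4018 = 0.5982 bits per channel use.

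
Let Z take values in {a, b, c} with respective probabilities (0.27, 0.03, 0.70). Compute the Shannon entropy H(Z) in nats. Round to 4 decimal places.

0.7084 nats

H(Z) = −Σ p·ln p.
  −(0.27)·ln(0.27) = 0.35352
  −(0.03)·ln(0.03) = 0.10520
  −(0.70)·ln(0.70) = 0.24967
Sum: 0.35352 + 0.10520 + 0.24967 = 0.7084 nats.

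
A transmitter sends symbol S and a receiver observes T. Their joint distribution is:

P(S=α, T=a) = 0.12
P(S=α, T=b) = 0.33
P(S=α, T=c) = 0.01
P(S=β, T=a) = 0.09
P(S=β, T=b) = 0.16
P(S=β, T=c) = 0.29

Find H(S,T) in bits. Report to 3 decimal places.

H(S,T) = −Σ p(x,y)·log₂ p(x,y) over all 6 cells.
  cell (α,a): −0.12·log₂0.12 = 0.3671
  cell (α,b): −0.33·log₂0.33 = 0.5278
  cell (α,c): −0.01·log₂0.01 = 0.0664
  cell (β,a): −0.09·log₂0.09 = 0.3127
  cell (β,b): −0.16·log₂0.16 = 0.4230
  cell (β,c): −0.29·log₂0.29 = 0.5179
Sum = 2.215 bits.

2.215 bits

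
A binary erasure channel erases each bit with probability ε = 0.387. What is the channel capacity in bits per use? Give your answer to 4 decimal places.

Binary erasure channel: capacity C = 1 − ε.
C = 1 − 0.387 = 0.6130 bits per channel use.

0.6130 bits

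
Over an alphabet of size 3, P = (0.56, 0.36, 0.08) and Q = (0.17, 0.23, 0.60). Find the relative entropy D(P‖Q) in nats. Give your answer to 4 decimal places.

0.6677 nats

D(P‖Q) = Σ p·ln(p/q).
  0.56·ln(0.56/0.17) = 0.66760
  0.36·ln(0.36/0.23) = 0.16129
  0.08·ln(0.08/0.60) = -0.16119
D(P‖Q) = 0.6677 nats.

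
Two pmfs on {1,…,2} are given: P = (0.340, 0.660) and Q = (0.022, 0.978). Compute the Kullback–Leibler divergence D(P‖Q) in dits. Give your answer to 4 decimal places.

0.2916 dits

D(P‖Q) = Σ p·log₁₀(p/q).
  0.340·log₁₀(0.340/0.022) = 0.40428
  0.660·log₁₀(0.660/0.978) = -0.11272
D(P‖Q) = 0.2916 dits.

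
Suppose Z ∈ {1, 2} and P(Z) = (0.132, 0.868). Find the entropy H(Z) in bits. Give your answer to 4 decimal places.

H(Z) = −Σ p·log₂ p.
  −(0.132)·log₂(0.132) = 0.38562
  −(0.868)·log₂(0.868) = 0.17727
Sum: 0.38562 + 0.17727 = 0.5629 bits.

0.5629 bits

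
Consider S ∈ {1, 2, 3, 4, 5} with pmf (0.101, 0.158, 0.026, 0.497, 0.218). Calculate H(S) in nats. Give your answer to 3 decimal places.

H(S) = −Σ p·ln p.
  −(0.101)·ln(0.101) = 0.2316
  −(0.158)·ln(0.158) = 0.2915
  −(0.026)·ln(0.026) = 0.0949
  −(0.497)·ln(0.497) = 0.3475
  −(0.218)·ln(0.218) = 0.3321
Sum: 0.2316 + 0.2915 + 0.0949 + 0.3475 + 0.3321 = 1.298 nats.

1.298 nats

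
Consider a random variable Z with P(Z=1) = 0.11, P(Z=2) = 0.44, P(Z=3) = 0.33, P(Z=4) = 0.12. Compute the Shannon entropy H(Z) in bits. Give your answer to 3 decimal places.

H(Z) = −Σ p·log₂ p.
  −(0.11)·log₂(0.11) = 0.3503
  −(0.44)·log₂(0.44) = 0.5211
  −(0.33)·log₂(0.33) = 0.5278
  −(0.12)·log₂(0.12) = 0.3671
Sum: 0.3503 + 0.5211 + 0.5278 + 0.3671 = 1.766 bits.

1.766 bits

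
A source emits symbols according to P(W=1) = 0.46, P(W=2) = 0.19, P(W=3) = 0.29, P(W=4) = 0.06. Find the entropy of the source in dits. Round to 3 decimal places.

0.521 dits

H(W) = −Σ p·log₁₀ p.
  −(0.46)·log₁₀(0.46) = 0.1551
  −(0.19)·log₁₀(0.19) = 0.1370
  −(0.29)·log₁₀(0.29) = 0.1559
  −(0.06)·log₁₀(0.06) = 0.0733
Sum: 0.1551 + 0.1370 + 0.1559 + 0.0733 = 0.521 dits.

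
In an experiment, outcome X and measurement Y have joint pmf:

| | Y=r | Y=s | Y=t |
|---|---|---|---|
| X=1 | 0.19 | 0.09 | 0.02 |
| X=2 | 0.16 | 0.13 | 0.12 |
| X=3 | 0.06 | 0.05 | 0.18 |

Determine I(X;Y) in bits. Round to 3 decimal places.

Marginals: p(X) = (0.3000, 0.4100, 0.2900), p(Y) = (0.4100, 0.2700, 0.3200).
I(X;Y) = H(X) + H(Y) − H(X,Y).
H(X) = 1.5664, H(Y) = 1.5634, H(X,Y) = 2.9584.
I(X;Y) = 1.5664 + 1.5634 − 2.9584 = 0.171 bits.

0.171 bits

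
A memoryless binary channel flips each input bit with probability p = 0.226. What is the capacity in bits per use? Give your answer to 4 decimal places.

Binary symmetric channel: C = 1 − h₂(ε) where h₂ is the binary entropy function.
h₂(0.226) = −0.226·log₂0.226 − 0.774·log₂0.774 = 0.7710.
C = 1 − 0.7710 = 0.2290 bits per channel use.

0.2290 bits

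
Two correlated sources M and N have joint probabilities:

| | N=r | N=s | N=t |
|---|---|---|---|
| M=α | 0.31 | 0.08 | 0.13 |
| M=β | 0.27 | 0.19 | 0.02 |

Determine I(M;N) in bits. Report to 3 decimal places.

0.099 bits

Marginals: p(M) = (0.5200, 0.4800), p(N) = (0.5800, 0.2700, 0.1500).
I(M;N) = H(M) + H(N) − H(M,N).
H(M) = 0.9988, H(N) = 1.3764, H(M,N) = 2.2761.
I(M;N) = 0.9988 + 1.3764 − 2.2761 = 0.099 bits.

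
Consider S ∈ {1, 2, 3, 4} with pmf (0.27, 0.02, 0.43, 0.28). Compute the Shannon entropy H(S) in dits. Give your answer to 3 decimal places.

H(S) = −Σ p·log₁₀ p.
  −(0.27)·log₁₀(0.27) = 0.1535
  −(0.02)·log₁₀(0.02) = 0.0340
  −(0.43)·log₁₀(0.43) = 0.1576
  −(0.28)·log₁₀(0.28) = 0.1548
Sum: 0.1535 + 0.0340 + 0.1576 + 0.1548 = 0.500 dits.

0.500 dits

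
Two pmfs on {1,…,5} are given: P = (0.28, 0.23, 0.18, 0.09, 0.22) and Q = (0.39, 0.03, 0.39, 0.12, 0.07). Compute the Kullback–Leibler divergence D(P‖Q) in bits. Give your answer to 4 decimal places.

0.6673 bits

D(P‖Q) = Σ p·log₂(p/q).
  0.28·log₂(0.28/0.39) = -0.13385
  0.23·log₂(0.23/0.03) = 0.67588
  0.18·log₂(0.18/0.39) = -0.20079
  0.09·log₂(0.09/0.12) = -0.03735
  0.22·log₂(0.22/0.07) = 0.36346
D(P‖Q) = 0.6673 bits.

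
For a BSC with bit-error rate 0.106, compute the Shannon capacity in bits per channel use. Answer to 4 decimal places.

Binary symmetric channel: C = 1 − h₂(ε) where h₂ is the binary entropy function.
h₂(0.106) = −0.106·log₂0.106 − 0.894·log₂0.894 = 0.4877.
C = 1 − 0.4877 = 0.5123 bits per channel use.

0.5123 bits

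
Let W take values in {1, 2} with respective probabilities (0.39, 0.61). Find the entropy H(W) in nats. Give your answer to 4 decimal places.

0.6687 nats

H(W) = −Σ p·ln p.
  −(0.39)·ln(0.39) = 0.36723
  −(0.61)·ln(0.61) = 0.30152
Sum: 0.36723 + 0.30152 = 0.6687 nats.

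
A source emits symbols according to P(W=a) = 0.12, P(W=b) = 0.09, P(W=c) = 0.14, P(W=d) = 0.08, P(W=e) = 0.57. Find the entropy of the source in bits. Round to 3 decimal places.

H(W) = −Σ p·log₂ p.
  −(0.12)·log₂(0.12) = 0.3671
  −(0.09)·log₂(0.09) = 0.3127
  −(0.14)·log₂(0.14) = 0.3971
  −(0.08)·log₂(0.08) = 0.2915
  −(0.57)·log₂(0.57) = 0.4623
Sum: 0.3671 + 0.3127 + 0.3971 + 0.2915 + 0.4623 = 1.831 bits.

1.831 bits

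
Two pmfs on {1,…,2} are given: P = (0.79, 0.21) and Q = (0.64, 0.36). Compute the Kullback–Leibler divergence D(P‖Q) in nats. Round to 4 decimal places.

0.0532 nats

D(P‖Q) = Σ p·ln(p/q).
  0.79·ln(0.79/0.64) = 0.16635
  0.21·ln(0.21/0.36) = -0.11319
D(P‖Q) = 0.0532 nats.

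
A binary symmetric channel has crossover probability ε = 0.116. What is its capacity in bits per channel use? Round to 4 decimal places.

0.4822 bits

Binary symmetric channel: C = 1 − h₂(ε) where h₂ is the binary entropy function.
h₂(0.116) = −0.116·log₂0.116 − 0.884·log₂0.884 = 0.5178.
C = 1 − 0.5178 = 0.4822 bits per channel use.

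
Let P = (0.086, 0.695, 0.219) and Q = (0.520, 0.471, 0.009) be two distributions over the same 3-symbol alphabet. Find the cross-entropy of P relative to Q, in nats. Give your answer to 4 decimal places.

1.6111 nats

H(P,Q) = −Σ p·ln q.
  −0.086·ln(0.520) = 0.05624
  −0.695·ln(0.471) = 0.52326
  −0.219·ln(0.009) = 1.03161
H(P,Q) = 1.6111 nats.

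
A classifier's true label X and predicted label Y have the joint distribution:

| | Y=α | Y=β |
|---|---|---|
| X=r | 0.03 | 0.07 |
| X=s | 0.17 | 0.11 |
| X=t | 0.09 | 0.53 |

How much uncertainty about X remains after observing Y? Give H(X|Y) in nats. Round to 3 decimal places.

0.786 nats

Chain rule: H(X|Y) = H(X,Y) − H(Y).
Marginals: p(X) = (0.1000, 0.2800, 0.6200), p(Y) = (0.2900, 0.7100).
H(X,Y) = 1.3886 nats; H(Y) = 0.6022 nats.
H(X|Y) = 1.3886 − 0.6022 = 0.786 nats.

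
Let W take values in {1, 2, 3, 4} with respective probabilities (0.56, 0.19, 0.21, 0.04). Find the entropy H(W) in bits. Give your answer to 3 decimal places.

1.582 bits

H(W) = −Σ p·log₂ p.
  −(0.56)·log₂(0.56) = 0.4684
  −(0.19)·log₂(0.19) = 0.4552
  −(0.21)·log₂(0.21) = 0.4728
  −(0.04)·log₂(0.04) = 0.1858
Sum: 0.4684 + 0.4552 + 0.4728 + 0.1858 = 1.582 bits.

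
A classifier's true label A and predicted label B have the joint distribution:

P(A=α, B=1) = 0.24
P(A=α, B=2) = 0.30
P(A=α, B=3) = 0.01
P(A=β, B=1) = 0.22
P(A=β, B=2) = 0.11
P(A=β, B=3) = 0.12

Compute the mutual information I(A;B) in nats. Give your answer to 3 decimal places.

0.096 nats

Marginals: p(A) = (0.5500, 0.4500), p(B) = (0.4600, 0.4100, 0.1300).
I(A;B) = H(A) + H(B) − H(A,B).
H(A) = 0.6881, H(B) = 0.9880, H(A,B) = 1.5801.
I(A;B) = 0.6881 + 0.9880 − 1.5801 = 0.096 nats.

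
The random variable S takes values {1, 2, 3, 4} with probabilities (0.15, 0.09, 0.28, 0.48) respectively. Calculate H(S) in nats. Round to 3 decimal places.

H(S) = −Σ p·ln p.
  −(0.15)·ln(0.15) = 0.2846
  −(0.09)·ln(0.09) = 0.2167
  −(0.28)·ln(0.28) = 0.3564
  −(0.48)·ln(0.48) = 0.3523
Sum: 0.2846 + 0.2167 + 0.3564 + 0.3523 = 1.210 nats.

1.210 nats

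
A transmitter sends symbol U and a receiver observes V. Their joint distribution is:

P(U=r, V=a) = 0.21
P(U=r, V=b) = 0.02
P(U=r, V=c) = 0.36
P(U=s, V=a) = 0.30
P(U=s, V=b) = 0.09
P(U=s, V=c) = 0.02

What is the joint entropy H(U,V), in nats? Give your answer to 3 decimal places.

H(U,V) = −Σ p(x,y)·ln p(x,y) over all 6 cells.
  cell (r,a): −0.21·ln0.21 = 0.3277
  cell (r,b): −0.02·ln0.02 = 0.0782
  cell (r,c): −0.36·ln0.36 = 0.3678
  cell (s,a): −0.30·ln0.30 = 0.3612
  cell (s,b): −0.09·ln0.09 = 0.2167
  cell (s,c): −0.02·ln0.02 = 0.0782
Sum = 1.430 nats.

1.430 nats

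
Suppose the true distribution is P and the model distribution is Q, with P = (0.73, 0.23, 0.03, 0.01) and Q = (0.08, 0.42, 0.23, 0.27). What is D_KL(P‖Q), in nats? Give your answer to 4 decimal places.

1.3815 nats

D(P‖Q) = Σ p·ln(p/q).
  0.73·ln(0.73/0.08) = 1.61404
  0.23·ln(0.23/0.42) = -0.13850
  0.03·ln(0.03/0.23) = -0.06111
  0.01·ln(0.01/0.27) = -0.03296
D(P‖Q) = 1.3815 nats.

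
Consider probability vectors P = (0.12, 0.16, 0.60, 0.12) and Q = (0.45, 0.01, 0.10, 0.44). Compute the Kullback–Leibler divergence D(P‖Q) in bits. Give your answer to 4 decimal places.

1.7372 bits

D(P‖Q) = Σ p·log₂(p/q).
  0.12·log₂(0.12/0.45) = -0.22883
  0.16·log₂(0.16/0.01) = 0.64000
  0.60·log₂(0.60/0.10) = 1.55098
  0.12·log₂(0.12/0.44) = -0.22494
D(P‖Q) = 1.7372 bits.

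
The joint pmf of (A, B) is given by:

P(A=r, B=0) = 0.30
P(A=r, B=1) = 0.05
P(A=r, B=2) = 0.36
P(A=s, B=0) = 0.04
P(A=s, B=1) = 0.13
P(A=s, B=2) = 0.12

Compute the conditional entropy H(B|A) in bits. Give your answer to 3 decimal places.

1.335 bits

Marginals: p(A) = (0.7100, 0.2900), p(B) = (0.3400, 0.1800, 0.4800).
H(B|A) = Σ p(A) · H(B|A=·).
  A=r: p=0.7100, H(B|A=r) = 1.2915
  A=s: p=0.2900, H(B|A=s) = 1.4399
Weighted sum = 1.335 bits.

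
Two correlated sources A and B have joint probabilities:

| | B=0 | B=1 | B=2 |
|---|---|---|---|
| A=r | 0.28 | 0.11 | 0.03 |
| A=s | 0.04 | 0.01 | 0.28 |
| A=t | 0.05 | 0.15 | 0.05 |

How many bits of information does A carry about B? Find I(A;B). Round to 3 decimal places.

0.499 bits

Marginals: p(A) = (0.4200, 0.3300, 0.2500), p(B) = (0.3700, 0.2700, 0.3600).
I(A;B) = Σ p(x,y)·log₂[p(x,y)/(p(x)p(y))].
  (r,0): 0.28·log₂(1.8018) = 0.2378
  (r,1): 0.11·log₂(0.9700) = -0.0048
  (r,2): 0.03·log₂(0.1984) = -0.0700
  (s,0): 0.04·log₂(0.3276) = -0.0644
  (s,1): 0.01·log₂(0.1122) = -0.0316
  (s,2): 0.28·log₂(2.3569) = 0.3463
  (t,0): 0.05·log₂(0.5405) = -0.0444
  (t,1): 0.15·log₂(2.2222) = 0.1728
  (t,2): 0.05·log₂(0.5556) = -0.0424
Sum = 0.499 bits.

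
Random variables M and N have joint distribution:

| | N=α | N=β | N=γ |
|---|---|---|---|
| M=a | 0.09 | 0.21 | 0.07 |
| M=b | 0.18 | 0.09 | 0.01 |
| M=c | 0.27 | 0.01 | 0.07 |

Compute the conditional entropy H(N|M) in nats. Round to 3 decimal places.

0.796 nats

Chain rule: H(N|M) = H(M,N) − H(M).
Marginals: p(M) = (0.3700, 0.2800, 0.3500), p(N) = (0.5400, 0.3100, 0.1500).
H(M,N) = 1.8877 nats; H(M) = 1.0917 nats.
H(N|M) = 1.8877 − 1.0917 = 0.796 nats.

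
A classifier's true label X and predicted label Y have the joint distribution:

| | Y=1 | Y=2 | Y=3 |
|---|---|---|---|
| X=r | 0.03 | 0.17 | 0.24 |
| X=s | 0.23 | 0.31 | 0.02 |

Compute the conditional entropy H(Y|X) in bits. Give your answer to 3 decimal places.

1.215 bits

Chain rule: H(Y|X) = H(X,Y) − H(X).
Marginals: p(X) = (0.4400, 0.5600), p(Y) = (0.2600, 0.4800, 0.2600).
H(X,Y) = 2.2048 bits; H(X) = 0.9896 bits.
H(Y|X) = 2.2048 − 0.9896 = 1.215 bits.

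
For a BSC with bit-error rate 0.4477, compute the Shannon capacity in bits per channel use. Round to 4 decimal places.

0.0079 bits

Binary symmetric channel: C = 1 − h₂(ε) where h₂ is the binary entropy function.
h₂(0.4477) = −0.4477·log₂0.4477 − 0.5523·log₂0.5523 = 0.9921.
C = 1 − 0.9921 = 0.0079 bits per channel use.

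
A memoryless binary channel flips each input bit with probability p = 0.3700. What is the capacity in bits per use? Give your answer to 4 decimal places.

Binary symmetric channel: C = 1 − h₂(ε) where h₂ is the binary entropy function.
h₂(0.3700) = −0.3700·log₂0.3700 − 0.6300·log₂0.6300 = 0.9507.
C = 1 − 0.9507 = 0.0493 bits per channel use.

0.0493 bits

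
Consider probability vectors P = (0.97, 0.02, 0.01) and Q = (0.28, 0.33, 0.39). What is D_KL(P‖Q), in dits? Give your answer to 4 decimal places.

0.4832 dits

D(P‖Q) = Σ p·log₁₀(p/q).
  0.97·log₁₀(0.97/0.28) = 0.52343
  0.02·log₁₀(0.02/0.33) = -0.02435
  0.01·log₁₀(0.01/0.39) = -0.01591
D(P‖Q) = 0.4832 dits.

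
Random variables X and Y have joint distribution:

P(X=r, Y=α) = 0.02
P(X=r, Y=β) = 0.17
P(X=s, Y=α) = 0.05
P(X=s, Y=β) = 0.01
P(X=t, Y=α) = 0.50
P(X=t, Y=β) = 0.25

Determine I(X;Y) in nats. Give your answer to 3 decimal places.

Marginals: p(X) = (0.1900, 0.0600, 0.7500), p(Y) = (0.5700, 0.4300).
I(X;Y) = Σ p(x,y)·ln[p(x,y)/(p(x)p(y))].
  (r,α): 0.02·ln(0.1847) = -0.0338
  (r,β): 0.17·ln(2.0808) = 0.1246
  (s,α): 0.05·ln(1.4620) = 0.0190
  (s,β): 0.01·ln(0.3876) = -0.0095
  (t,α): 0.50·ln(1.1696) = 0.0783
  (t,β): 0.25·ln(0.7752) = -0.0637
Sum = 0.115 nats.

0.115 nats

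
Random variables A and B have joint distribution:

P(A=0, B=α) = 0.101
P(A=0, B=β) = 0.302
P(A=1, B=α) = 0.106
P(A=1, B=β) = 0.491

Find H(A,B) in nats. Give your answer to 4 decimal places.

H(A,B) = −Σ p(x,y)·ln p(x,y) over all 4 cells.
  cell (0,α): −0.101·ln0.101 = 0.23156
  cell (0,β): −0.302·ln0.302 = 0.36159
  cell (1,α): −0.106·ln0.106 = 0.23790
  cell (1,β): −0.491·ln0.491 = 0.34925
Sum = 1.1803 nats.

1.1803 nats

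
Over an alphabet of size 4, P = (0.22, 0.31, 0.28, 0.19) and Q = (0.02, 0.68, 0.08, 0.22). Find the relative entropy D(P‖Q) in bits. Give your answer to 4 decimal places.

D(P‖Q) = Σ p·log₂(p/q).
  0.22·log₂(0.22/0.02) = 0.76107
  0.31·log₂(0.31/0.68) = -0.35131
  0.28·log₂(0.28/0.08) = 0.50606
  0.19·log₂(0.19/0.22) = -0.04019
D(P‖Q) = 0.8756 bits.

0.8756 bits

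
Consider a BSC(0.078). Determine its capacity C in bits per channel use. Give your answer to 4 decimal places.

0.6049 bits

Binary symmetric channel: C = 1 − h₂(ε) where h₂ is the binary entropy function.
h₂(0.078) = −0.078·log₂0.078 − 0.922·log₂0.922 = 0.3951.
C = 1 − 0.3951 = 0.6049 bits per channel use.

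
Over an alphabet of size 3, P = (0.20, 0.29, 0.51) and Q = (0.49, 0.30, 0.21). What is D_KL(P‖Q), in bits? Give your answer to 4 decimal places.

0.3801 bits

D(P‖Q) = Σ p·log₂(p/q).
  0.20·log₂(0.20/0.49) = -0.25856
  0.29·log₂(0.29/0.30) = -0.01418
  0.51·log₂(0.51/0.21) = 0.65286
D(P‖Q) = 0.3801 bits.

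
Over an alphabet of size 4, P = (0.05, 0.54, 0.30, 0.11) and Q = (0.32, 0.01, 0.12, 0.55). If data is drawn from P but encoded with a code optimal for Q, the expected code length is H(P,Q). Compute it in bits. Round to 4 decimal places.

H(P,Q) = −Σ p·log₂ q.
  −0.05·log₂(0.32) = 0.08219
  −0.54·log₂(0.01) = 3.58768
  −0.30·log₂(0.12) = 0.91767
  −0.11·log₂(0.55) = 0.09487
H(P,Q) = 4.6824 bits.

4.6824 bits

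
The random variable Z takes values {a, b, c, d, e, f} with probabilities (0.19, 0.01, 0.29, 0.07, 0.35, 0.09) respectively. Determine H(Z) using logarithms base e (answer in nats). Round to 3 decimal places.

1.491 nats

H(Z) = −Σ p·ln p.
  −(0.19)·ln(0.19) = 0.3155
  −(0.01)·ln(0.01) = 0.0461
  −(0.29)·ln(0.29) = 0.3590
  −(0.07)·ln(0.07) = 0.1861
  −(0.35)·ln(0.35) = 0.3674
  −(0.09)·ln(0.09) = 0.2167
Sum: 0.3155 + 0.0461 + 0.3590 + 0.1861 + 0.3674 + 0.2167 = 1.491 nats.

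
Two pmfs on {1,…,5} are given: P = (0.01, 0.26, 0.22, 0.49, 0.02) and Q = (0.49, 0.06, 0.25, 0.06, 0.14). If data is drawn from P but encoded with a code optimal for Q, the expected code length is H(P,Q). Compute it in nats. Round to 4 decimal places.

2.4615 nats

H(P,Q) = −Σ p·ln q.
  −0.01·ln(0.49) = 0.00713
  −0.26·ln(0.06) = 0.73149
  −0.22·ln(0.25) = 0.30498
  −0.49·ln(0.06) = 1.37857
  −0.02·ln(0.14) = 0.03932
H(P,Q) = 2.4615 nats.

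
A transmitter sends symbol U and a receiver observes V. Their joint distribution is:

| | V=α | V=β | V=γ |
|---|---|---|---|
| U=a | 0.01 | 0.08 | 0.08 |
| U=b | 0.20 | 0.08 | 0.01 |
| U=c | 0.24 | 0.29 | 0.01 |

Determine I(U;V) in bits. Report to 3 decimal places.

Marginals: p(U) = (0.1700, 0.2900, 0.5400), p(V) = (0.4500, 0.4500, 0.1000).
I(U;V) = H(U) + H(V) − H(U,V).
H(U) = 1.4325, H(V) = 1.3690, H(U,V) = 2.5503.
I(U;V) = 1.4325 + 1.3690 − 2.5503 = 0.251 bits.

0.251 bits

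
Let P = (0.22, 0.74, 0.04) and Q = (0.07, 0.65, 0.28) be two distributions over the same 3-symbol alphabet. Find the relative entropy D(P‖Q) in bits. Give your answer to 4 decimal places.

0.3896 bits

D(P‖Q) = Σ p·log₂(p/q).
  0.22·log₂(0.22/0.07) = 0.36346
  0.74·log₂(0.74/0.65) = 0.13844
  0.04·log₂(0.04/0.28) = -0.11229
D(P‖Q) = 0.3896 bits.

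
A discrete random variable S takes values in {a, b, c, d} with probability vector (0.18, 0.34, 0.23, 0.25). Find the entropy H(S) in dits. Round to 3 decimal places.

0.591 dits

H(S) = −Σ p·log₁₀ p.
  −(0.18)·log₁₀(0.18) = 0.1341
  −(0.34)·log₁₀(0.34) = 0.1593
  −(0.23)·log₁₀(0.23) = 0.1468
  −(0.25)·log₁₀(0.25) = 0.1505
Sum: 0.1341 + 0.1593 + 0.1468 + 0.1505 = 0.591 dits.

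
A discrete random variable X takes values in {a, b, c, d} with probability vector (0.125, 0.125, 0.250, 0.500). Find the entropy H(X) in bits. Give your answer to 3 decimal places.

H(X) = −Σ p·log₂ p.
  −(0.125)·log₂(0.125) = 0.3750
  −(0.125)·log₂(0.125) = 0.3750
  −(0.250)·log₂(0.250) = 0.5000
  −(0.500)·log₂(0.500) = 0.5000
Sum: 0.3750 + 0.3750 + 0.5000 + 0.5000 = 1.750 bits.

1.750 bits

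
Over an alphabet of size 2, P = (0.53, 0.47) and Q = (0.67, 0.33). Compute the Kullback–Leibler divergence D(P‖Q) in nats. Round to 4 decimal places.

D(P‖Q) = Σ p·ln(p/q).
  0.53·ln(0.53/0.67) = -0.12423
  0.47·ln(0.47/0.33) = 0.16621
D(P‖Q) = 0.0420 nats.

0.0420 nats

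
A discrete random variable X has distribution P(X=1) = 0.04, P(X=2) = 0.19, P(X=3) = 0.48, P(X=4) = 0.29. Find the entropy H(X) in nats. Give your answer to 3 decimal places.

H(X) = −Σ p·ln p.
  −(0.04)·ln(0.04) = 0.1288
  −(0.19)·ln(0.19) = 0.3155
  −(0.48)·ln(0.48) = 0.3523
  −(0.29)·ln(0.29) = 0.3590
Sum: 0.1288 + 0.3155 + 0.3523 + 0.3590 = 1.156 nats.

1.156 nats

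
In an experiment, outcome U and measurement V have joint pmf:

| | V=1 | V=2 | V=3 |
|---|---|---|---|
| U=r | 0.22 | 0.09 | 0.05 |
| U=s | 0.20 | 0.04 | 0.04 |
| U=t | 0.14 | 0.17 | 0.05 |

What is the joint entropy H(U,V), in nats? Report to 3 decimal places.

2.005 nats

H(U,V) = −Σ p(x,y)·ln p(x,y) over all 9 cells.
  cell (r,1): −0.22·ln0.22 = 0.3331
  cell (r,2): −0.09·ln0.09 = 0.2167
  cell (r,3): −0.05·ln0.05 = 0.1498
  cell (s,1): −0.20·ln0.20 = 0.3219
  cell (s,2): −0.04·ln0.04 = 0.1288
  cell (s,3): −0.04·ln0.04 = 0.1288
  cell (t,1): −0.14·ln0.14 = 0.2753
  cell (t,2): −0.17·ln0.17 = 0.3012
  cell (t,3): −0.05·ln0.05 = 0.1498
Sum = 2.005 nats.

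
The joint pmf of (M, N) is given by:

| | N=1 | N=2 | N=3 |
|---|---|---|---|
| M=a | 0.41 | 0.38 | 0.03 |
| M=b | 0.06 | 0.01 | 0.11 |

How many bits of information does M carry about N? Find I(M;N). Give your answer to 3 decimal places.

0.249 bits

Marginals: p(M) = (0.8200, 0.1800), p(N) = (0.4700, 0.3900, 0.1400).
I(M;N) = Σ p(x,y)·log₂[p(x,y)/(p(x)p(y))].
  (a,1): 0.41·log₂(1.0638) = 0.0366
  (a,2): 0.38·log₂(1.1882) = 0.0946
  (a,3): 0.03·log₂(0.2613) = -0.0581
  (b,1): 0.06·log₂(0.7092) = -0.0297
  (b,2): 0.01·log₂(0.1425) = -0.0281
  (b,3): 0.11·log₂(4.3651) = 0.2339
Sum = 0.249 bits.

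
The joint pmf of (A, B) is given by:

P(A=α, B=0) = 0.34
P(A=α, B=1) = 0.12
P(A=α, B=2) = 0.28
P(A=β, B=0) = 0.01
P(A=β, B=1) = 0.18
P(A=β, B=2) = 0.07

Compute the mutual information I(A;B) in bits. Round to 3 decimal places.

Marginals: p(A) = (0.7400, 0.2600), p(B) = (0.3500, 0.3000, 0.3500).
I(A;B) = Σ p(x,y)·log₂[p(x,y)/(p(x)p(y))].
  (α,0): 0.34·log₂(1.3127) = 0.1335
  (α,1): 0.12·log₂(0.5405) = -0.1065
  (α,2): 0.28·log₂(1.0811) = 0.0315
  (β,0): 0.01·log₂(0.1099) = -0.0319
  (β,1): 0.18·log₂(2.3077) = 0.2172
  (β,2): 0.07·log₂(0.7692) = -0.0265
Sum = 0.217 bits.

0.217 bits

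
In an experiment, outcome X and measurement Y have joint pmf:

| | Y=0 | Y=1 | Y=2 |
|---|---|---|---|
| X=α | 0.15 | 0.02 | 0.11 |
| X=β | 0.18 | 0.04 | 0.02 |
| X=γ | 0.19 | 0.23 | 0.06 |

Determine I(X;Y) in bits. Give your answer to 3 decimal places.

Marginals: p(X) = (0.2800, 0.2400, 0.4800), p(Y) = (0.5200, 0.2900, 0.1900).
I(X;Y) = Σ p(x,y)·log₂[p(x,y)/(p(x)p(y))].
  (α,0): 0.15·log₂(1.0302) = 0.0064
  (α,1): 0.02·log₂(0.2463) = -0.0404
  (α,2): 0.11·log₂(2.0677) = 0.1153
  (β,0): 0.18·log₂(1.4423) = 0.0951
  (β,1): 0.04·log₂(0.5747) = -0.0320
  (β,2): 0.02·log₂(0.4386) = -0.0238
  (γ,0): 0.19·log₂(0.7612) = -0.0748
  (γ,1): 0.23·log₂(1.6523) = 0.1666
  (γ,2): 0.06·log₂(0.6579) = -0.0362
Sum = 0.176 bits.

0.176 bits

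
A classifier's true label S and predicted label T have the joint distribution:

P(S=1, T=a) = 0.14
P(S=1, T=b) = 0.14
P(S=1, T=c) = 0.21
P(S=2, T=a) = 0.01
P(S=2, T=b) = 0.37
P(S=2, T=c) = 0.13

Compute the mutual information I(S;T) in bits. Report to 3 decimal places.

0.188 bits

Marginals: p(S) = (0.4900, 0.5100), p(T) = (0.1500, 0.5100, 0.3400).
I(S;T) = Σ p(x,y)·log₂[p(x,y)/(p(x)p(y))].
  (1,a): 0.14·log₂(1.9048) = 0.1301
  (1,b): 0.14·log₂(0.5602) = -0.1170
  (1,c): 0.21·log₂(1.2605) = 0.0701
  (2,a): 0.01·log₂(0.1307) = -0.0294
  (2,b): 0.37·log₂(1.4225) = 0.1881
  (2,c): 0.13·log₂(0.7497) = -0.0540
Sum = 0.188 bits.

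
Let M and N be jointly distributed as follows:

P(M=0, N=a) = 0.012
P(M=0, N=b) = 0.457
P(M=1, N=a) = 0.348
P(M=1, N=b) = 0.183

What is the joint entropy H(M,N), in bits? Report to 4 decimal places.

1.5712 bits

H(M,N) = −Σ p(x,y)·log₂ p(x,y) over all 4 cells.
  cell (0,a): −0.012·log₂0.012 = 0.07657
  cell (0,b): −0.457·log₂0.457 = 0.51629
  cell (1,a): −0.348·log₂0.348 = 0.52995
  cell (1,b): −0.183·log₂0.183 = 0.44837
Sum = 1.5712 bits.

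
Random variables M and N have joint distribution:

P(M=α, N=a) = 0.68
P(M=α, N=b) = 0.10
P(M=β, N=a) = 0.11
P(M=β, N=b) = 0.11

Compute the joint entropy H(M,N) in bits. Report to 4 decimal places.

1.4111 bits

H(M,N) = −Σ p(x,y)·log₂ p(x,y) over all 4 cells.
  cell (α,a): −0.68·log₂0.68 = 0.37835
  cell (α,b): −0.10·log₂0.10 = 0.33219
  cell (β,a): −0.11·log₂0.11 = 0.35029
  cell (β,b): −0.11·log₂0.11 = 0.35029
Sum = 1.4111 bits.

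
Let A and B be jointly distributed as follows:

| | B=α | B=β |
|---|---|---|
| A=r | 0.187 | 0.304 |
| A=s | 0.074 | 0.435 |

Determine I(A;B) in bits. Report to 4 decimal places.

0.0531 bits

Marginals: p(A) = (0.4910, 0.5090), p(B) = (0.2610, 0.7390).
I(A;B) = Σ p(x,y)·log₂[p(x,y)/(p(x)p(y))].
  (r,α): 0.187·log₂(1.4592) = 0.10195
  (r,β): 0.304·log₂(0.8378) = -0.07761
  (s,α): 0.074·log₂(0.5570) = -0.06247
  (s,β): 0.435·log₂(1.1565) = 0.09122
Sum = 0.0531 bits.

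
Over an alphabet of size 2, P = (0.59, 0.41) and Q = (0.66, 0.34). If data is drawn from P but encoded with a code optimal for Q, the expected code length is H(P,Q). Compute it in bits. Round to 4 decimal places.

H(P,Q) = −Σ p·log₂ q.
  −0.59·log₂(0.66) = 0.35368
  −0.41·log₂(0.34) = 0.63812
H(P,Q) = 0.9918 bits.

0.9918 bits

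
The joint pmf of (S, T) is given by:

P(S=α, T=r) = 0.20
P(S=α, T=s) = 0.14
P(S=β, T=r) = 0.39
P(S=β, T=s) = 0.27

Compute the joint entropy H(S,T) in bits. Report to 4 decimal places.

H(S,T) = −Σ p(x,y)·log₂ p(x,y) over all 4 cells.
  cell (α,r): −0.20·log₂0.20 = 0.46439
  cell (α,s): −0.14·log₂0.14 = 0.39711
  cell (β,r): −0.39·log₂0.39 = 0.52980
  cell (β,s): −0.27·log₂0.27 = 0.51002
Sum = 1.9013 bits.

1.9013 bits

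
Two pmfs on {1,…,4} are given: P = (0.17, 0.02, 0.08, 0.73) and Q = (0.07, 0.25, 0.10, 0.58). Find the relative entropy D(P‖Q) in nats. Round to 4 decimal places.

0.2504 nats

D(P‖Q) = Σ p·ln(p/q).
  0.17·ln(0.17/0.07) = 0.15084
  0.02·ln(0.02/0.25) = -0.05051
  0.08·ln(0.08/0.10) = -0.01785
  0.73·ln(0.73/0.58) = 0.16791
D(P‖Q) = 0.2504 nats.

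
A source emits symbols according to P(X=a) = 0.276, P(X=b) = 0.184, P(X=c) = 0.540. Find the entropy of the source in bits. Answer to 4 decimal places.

H(X) = −Σ p·log₂ p.
  −(0.276)·log₂(0.276) = 0.51260
  −(0.184)·log₂(0.184) = 0.44937
  −(0.540)·log₂(0.540) = 0.48004
Sum: 0.51260 + 0.44937 + 0.48004 = 1.4420 bits.

1.4420 bits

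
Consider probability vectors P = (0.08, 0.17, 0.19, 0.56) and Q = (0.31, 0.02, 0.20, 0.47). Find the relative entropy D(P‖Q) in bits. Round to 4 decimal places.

0.4960 bits

D(P‖Q) = Σ p·log₂(p/q).
  0.08·log₂(0.08/0.31) = -0.15634
  0.17·log₂(0.17/0.02) = 0.52487
  0.19·log₂(0.19/0.20) = -0.01406
  0.56·log₂(0.56/0.47) = 0.14155
D(P‖Q) = 0.4960 bits.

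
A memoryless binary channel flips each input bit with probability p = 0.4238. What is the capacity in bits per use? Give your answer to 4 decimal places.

0.0168 bits

Binary symmetric channel: C = 1 − h₂(ε) where h₂ is the binary entropy function.
h₂(0.4238) = −0.4238·log₂0.4238 − 0.5762·log₂0.5762 = 0.9832.
C = 1 − 0.9832 = 0.0168 bits per channel use.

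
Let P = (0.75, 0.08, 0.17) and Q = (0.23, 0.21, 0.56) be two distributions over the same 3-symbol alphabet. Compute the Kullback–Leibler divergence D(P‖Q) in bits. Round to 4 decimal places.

0.8752 bits

D(P‖Q) = Σ p·log₂(p/q).
  0.75·log₂(0.75/0.23) = 1.27894
  0.08·log₂(0.08/0.21) = -0.11139
  0.17·log₂(0.17/0.56) = -0.29238
D(P‖Q) = 0.8752 bits.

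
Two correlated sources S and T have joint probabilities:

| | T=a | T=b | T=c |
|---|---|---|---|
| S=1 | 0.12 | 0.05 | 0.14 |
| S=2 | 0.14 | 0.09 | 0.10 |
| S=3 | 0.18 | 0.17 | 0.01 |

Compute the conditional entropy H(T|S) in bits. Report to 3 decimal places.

Marginals: p(S) = (0.3100, 0.3300, 0.3600), p(T) = (0.4400, 0.3100, 0.2500).
H(T|S) = Σ p(S) · H(T|S=·).
  S=1: p=0.3100, H(T|S=1) = 1.4725
  S=2: p=0.3300, H(T|S=2) = 1.5580
  S=3: p=0.3600, H(T|S=3) = 1.1548
Weighted sum = 1.386 bits.

1.386 bits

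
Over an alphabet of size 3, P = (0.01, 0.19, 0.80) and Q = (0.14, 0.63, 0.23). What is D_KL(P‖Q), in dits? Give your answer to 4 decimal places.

D(P‖Q) = Σ p·log₁₀(p/q).
  0.01·log₁₀(0.01/0.14) = -0.01146
  0.19·log₁₀(0.19/0.63) = -0.09891
  0.80·log₁₀(0.80/0.23) = 0.43309
D(P‖Q) = 0.3227 dits.

0.3227 dits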